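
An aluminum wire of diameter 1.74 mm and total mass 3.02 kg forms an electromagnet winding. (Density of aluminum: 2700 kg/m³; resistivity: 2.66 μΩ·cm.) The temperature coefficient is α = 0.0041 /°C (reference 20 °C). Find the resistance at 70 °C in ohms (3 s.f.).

6.34 Ω

ρ = 2.66 μΩ·cm = 2.66×10^-8 Ω·m
A = π(d/2)² = π(8.7000e-04 m)² = 2.3779e-06 m²
L = m/(density·A) = 3.02/(2700×2.3779e-06) = 470.4 m
R = ρL/A = (2.66×10^-8)(470.4)/(2.3779e-06) = 5.262 Ω
R(70 °C) = 5.262 × (1 + 0.0041×50) = 6.34 Ω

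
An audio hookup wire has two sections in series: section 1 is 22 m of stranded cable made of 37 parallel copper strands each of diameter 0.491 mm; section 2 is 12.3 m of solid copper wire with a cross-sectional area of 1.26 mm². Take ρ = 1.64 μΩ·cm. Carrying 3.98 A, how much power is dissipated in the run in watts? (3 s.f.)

ρ = 1.64 μΩ·cm = 1.64×10^-8 Ω·m
Section 1: A_strand = π(2.4550e-04)² = 1.893e-07 m²; R₁ = ρL/(N·A_s) = (1.64×10^-8)(22)/(37×1.893e-07) = 0.0515 Ω
Section 2: A = 1.26 mm² = 1.260e-06 m²
R₂ = (1.64×10^-8)(12.3)/(1.260e-06) = 0.1601 Ω
R = R₁ + R₂ = 0.2116 Ω
P = I²R = (3.98)² × 0.2116 = 3.35 W

3.35 W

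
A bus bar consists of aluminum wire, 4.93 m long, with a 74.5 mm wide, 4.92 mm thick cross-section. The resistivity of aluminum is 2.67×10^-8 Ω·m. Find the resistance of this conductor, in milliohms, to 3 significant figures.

0.359 mΩ

A = 74.5 × 4.92 mm² = 367 mm² = 3.665e-04 m²
R = ρL/A = (2.67×10^-8)(4.93 m)/(3.665e-04 m²) = 0.359 mΩ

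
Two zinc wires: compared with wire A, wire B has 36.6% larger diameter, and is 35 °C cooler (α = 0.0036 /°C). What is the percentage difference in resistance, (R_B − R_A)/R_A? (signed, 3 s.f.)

R ∝ ρL/d² with ρ ∝ (1+αΔT), so R_B/R_A = (1 + 36.6/100)⁻² × (1 − 0.0036×35)
= 0.5359 × 0.874 = 0.4684
(R_B − R_A)/R_A = 0.4684 − 1 = -53.2%

-53.2%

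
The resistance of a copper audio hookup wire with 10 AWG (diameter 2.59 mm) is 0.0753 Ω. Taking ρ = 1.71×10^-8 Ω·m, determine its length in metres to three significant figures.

23.2 m

A = π(2.59/2 mm)² = π(1.2950e-03 m)² = 5.269e-06 m²
L = RA/ρ = (0.0753)(5.269e-06)/(1.71×10^-8) = 23.2 m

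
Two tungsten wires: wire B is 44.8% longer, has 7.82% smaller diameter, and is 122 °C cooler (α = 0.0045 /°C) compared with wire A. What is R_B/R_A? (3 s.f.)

R ∝ ρL/d² with ρ ∝ (1+αΔT), so R_B/R_A = (1 + 44.8/100) × (1 − 7.82/100)⁻² × (1 − 0.0045×122)
= 1.448 × 1.177 × 0.451 = 0.769

0.769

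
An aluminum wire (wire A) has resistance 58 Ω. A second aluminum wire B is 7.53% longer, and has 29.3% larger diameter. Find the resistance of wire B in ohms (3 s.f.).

R ∝ L/d², so R_B/R_A = (1 + 7.53/100) × (1 + 29.3/100)⁻²
= 1.075 × 0.5981 = 0.6432
R_B = 0.6432 × 58 = 37.3 Ω

37.3 Ω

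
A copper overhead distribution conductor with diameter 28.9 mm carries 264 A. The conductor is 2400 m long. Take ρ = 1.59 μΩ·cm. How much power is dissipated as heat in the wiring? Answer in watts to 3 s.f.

4050 W

ρ = 1.59 μΩ·cm = 1.59×10^-8 Ω·m
A = π(d/2)² = π(1.4450e-02 m)² = 6.560e-04 m²
R = ρL/A = (1.59×10^-8)(2400)/(6.560e-04) = 0.05817 Ω
P = I²R = (264)² × 0.05817 = 4050 W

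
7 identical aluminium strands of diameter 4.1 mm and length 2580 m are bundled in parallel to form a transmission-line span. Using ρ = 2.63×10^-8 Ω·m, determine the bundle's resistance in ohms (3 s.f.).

0.734 Ω

A_strand = π(2.0500e-03 m)² = 1.320e-05 m²
R_strand = ρL/A = (2.63×10^-8)(2580)/(1.320e-05) = 5.139 Ω
R_total = R_strand/N = 5.139/7 = 0.734 Ω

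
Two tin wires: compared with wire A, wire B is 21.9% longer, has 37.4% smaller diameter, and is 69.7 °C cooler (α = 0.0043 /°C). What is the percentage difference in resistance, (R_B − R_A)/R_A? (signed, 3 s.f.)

118%

R ∝ ρL/d² with ρ ∝ (1+αΔT), so R_B/R_A = (1 + 21.9/100) × (1 − 37.4/100)⁻² × (1 − 0.0043×69.7)
= 1.219 × 2.552 × 0.7003 = 2.178
(R_B − R_A)/R_A = 2.178 − 1 = 118%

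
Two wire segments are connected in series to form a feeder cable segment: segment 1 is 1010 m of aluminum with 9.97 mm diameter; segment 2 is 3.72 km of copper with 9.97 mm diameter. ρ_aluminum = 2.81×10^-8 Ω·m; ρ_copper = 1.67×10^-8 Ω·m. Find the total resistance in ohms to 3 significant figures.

Segment 1: A = π(d/2)² = π(4.9850e-03 m)² = 7.807e-05 m²
R₁ = ρL/A = (2.81×10^-8)(1010)/(7.807e-05) = 0.3635 Ω
R₂ = (1.67×10^-8)(3720)/(7.807e-05) = 0.7958 Ω
R = R₁ + R₂ = 1.16 Ω

1.16 Ω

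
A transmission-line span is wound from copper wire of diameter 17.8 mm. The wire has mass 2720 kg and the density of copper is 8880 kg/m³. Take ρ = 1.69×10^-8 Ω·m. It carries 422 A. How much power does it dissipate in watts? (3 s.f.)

14900 W

A = π(d/2)² = π(8.9000e-03 m)² = 2.4885e-04 m²
L = m/(density·A) = 2720/(8880×2.4885e-04) = 1231 m
R = ρL/A = (1.69×10^-8)(1231)/(2.4885e-04) = 0.0836 Ω
P = I²R = (422)² × 0.0836 = 14900 W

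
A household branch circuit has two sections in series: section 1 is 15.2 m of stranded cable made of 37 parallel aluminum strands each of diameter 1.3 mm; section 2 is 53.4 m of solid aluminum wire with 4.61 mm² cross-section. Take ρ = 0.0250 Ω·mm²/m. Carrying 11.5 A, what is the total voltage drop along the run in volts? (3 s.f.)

3.42 V

ρ = 0.0250 Ω·mm²/m = 2.50×10^-8 Ω·m
Section 1: A_strand = π(6.5000e-04)² = 1.327e-06 m²; R₁ = ρL/(N·A_s) = (2.50×10^-8)(15.2)/(37×1.327e-06) = 0.007738 Ω
Section 2: A = 4.61 mm² = 4.610e-06 m²
R₂ = (2.50×10^-8)(53.4)/(4.610e-06) = 0.2896 Ω
R = R₁ + R₂ = 0.2973 Ω
V = IR = 11.5 × 0.2973 = 3.42 V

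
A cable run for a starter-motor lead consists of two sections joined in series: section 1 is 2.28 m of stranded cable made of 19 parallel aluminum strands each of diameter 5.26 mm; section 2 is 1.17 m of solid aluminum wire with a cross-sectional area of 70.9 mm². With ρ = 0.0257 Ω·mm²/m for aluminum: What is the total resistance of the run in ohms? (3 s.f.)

ρ = 0.0257 Ω·mm²/m = 2.57×10^-8 Ω·m
Section 1: A_strand = π(2.6300e-03)² = 2.173e-05 m²; R₁ = ρL/(N·A_s) = (2.57×10^-8)(2.28)/(19×2.173e-05) = 1.419×10^-4 Ω
Section 2: A = 70.9 mm² = 7.090e-05 m²
R₂ = (2.57×10^-8)(1.17)/(7.090e-05) = 4.241×10^-4 Ω
R = R₁ + R₂ = 5.66×10^-4 Ω

5.66×10^-4 Ω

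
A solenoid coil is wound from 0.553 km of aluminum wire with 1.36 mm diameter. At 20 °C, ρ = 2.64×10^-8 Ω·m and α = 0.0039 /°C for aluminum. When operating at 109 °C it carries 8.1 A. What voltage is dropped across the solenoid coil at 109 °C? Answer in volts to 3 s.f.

A = π(d/2)² = π(6.8000e-04 m)² = 1.453e-06 m²
R₍20₎ = ρL/A = (2.64×10^-8)(553)/(1.453e-06) = 10.05 Ω
R₍109₎ = R₍20₎(1 + αΔT) = 10.05 × (1 + 0.0039×89) = 13.54 Ω
V = IR = 8.1 × 13.54 = 110 V

110 V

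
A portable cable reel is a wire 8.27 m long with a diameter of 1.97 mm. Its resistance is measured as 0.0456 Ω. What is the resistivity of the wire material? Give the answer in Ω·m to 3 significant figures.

1.68×10^-8 Ω·m

A = π(d/2)² = π(9.8500e-04 m)² = 3.048e-06 m²
ρ = RA/L = (0.0456)(3.048e-06)/(8.27) = 1.68×10^-8 Ω·m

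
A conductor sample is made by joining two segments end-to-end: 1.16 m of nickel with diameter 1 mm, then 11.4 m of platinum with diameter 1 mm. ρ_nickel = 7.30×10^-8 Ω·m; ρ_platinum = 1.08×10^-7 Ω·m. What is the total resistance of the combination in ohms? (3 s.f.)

1.68 Ω

Segment 1: A = π(d/2)² = π(5.0000e-04 m)² = 7.854e-07 m²
R₁ = ρL/A = (7.30×10^-8)(1.16)/(7.854e-07) = 0.1078 Ω
R₂ = (1.08×10^-7)(11.4)/(7.854e-07) = 1.568 Ω
R = R₁ + R₂ = 1.68 Ω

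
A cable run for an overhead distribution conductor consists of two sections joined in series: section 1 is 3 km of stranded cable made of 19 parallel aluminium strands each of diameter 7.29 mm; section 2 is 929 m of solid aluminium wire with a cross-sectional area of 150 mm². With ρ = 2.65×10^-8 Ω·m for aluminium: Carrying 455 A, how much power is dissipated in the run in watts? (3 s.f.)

54700 W

Section 1: A_strand = π(3.6450e-03)² = 4.174e-05 m²; R₁ = ρL/(N·A_s) = (2.65×10^-8)(3000)/(19×4.174e-05) = 0.1002 Ω
Section 2: A = 150 mm² = 1.500e-04 m²
R₂ = (2.65×10^-8)(929)/(1.500e-04) = 0.1641 Ω
R = R₁ + R₂ = 0.2644 Ω
P = I²R = (455)² × 0.2644 = 54700 W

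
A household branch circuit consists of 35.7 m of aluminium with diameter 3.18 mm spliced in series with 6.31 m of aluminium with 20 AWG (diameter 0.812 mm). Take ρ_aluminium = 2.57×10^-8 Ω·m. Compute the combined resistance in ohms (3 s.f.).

0.429 Ω

Segment 1: A = π(d/2)² = π(1.5900e-03 m)² = 7.942e-06 m²
R₁ = ρL/A = (2.57×10^-8)(35.7)/(7.942e-06) = 0.1155 Ω
Segment 2: A = π(0.812/2 mm)² = π(4.0600e-04 m)² = 5.178e-07 m²
R₂ = (2.57×10^-8)(6.31)/(5.178e-07) = 0.3132 Ω
R = R₁ + R₂ = 0.429 Ω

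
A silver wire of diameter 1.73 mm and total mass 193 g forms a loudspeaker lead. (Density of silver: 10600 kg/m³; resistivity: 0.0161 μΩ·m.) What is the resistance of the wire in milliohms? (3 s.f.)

53.1 mΩ

ρ = 0.0161 μΩ·m = 1.61×10^-8 Ω·m
A = π(d/2)² = π(8.6500e-04 m)² = 2.3506e-06 m²
L = m/(density·A) = 0.193/(10600×2.3506e-06) = 7.746 m
R = ρL/A = (1.61×10^-8)(7.746)/(2.3506e-06) = 53.1 mΩ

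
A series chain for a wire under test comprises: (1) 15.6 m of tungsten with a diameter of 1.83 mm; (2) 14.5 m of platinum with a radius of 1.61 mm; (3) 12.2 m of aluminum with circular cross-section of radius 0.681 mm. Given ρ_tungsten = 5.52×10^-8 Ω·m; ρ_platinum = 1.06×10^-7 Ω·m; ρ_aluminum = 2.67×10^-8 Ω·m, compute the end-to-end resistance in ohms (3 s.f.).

Seg 1: A = π(d/2)² = π(9.1500e-04 m)² = 2.630e-06 m²
R_1 = (5.52×10^-8)(15.6)/(2.630e-06) = 0.3274 Ω
Seg 2: A = πr² = π(1.6100e-03 m)² = 8.143e-06 m²
R_2 = (1.06×10^-7)(14.5)/(8.143e-06) = 0.1887 Ω
Seg 3: A = πr² = π(6.8100e-04 m)² = 1.457e-06 m²
R_3 = (2.67×10^-8)(12.2)/(1.457e-06) = 0.2236 Ω
R_total = R_1 + R_2 + R_3 = 0.740 Ω

0.740 Ω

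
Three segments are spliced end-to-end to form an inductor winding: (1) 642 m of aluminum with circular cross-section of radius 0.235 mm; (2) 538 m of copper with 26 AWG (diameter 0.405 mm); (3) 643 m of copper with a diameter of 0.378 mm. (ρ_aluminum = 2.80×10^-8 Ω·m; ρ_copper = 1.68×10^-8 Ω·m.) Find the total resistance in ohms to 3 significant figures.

270 Ω

Seg 1: A = πr² = π(2.3500e-04 m)² = 1.735e-07 m²
R_1 = (2.80×10^-8)(642)/(1.735e-07) = 103.6 Ω
Seg 2: A = π(0.405/2 mm)² = π(2.0250e-04 m)² = 1.288e-07 m²
R_2 = (1.68×10^-8)(538)/(1.288e-07) = 70.16 Ω
Seg 3: A = π(d/2)² = π(1.8900e-04 m)² = 1.122e-07 m²
R_3 = (1.68×10^-8)(643)/(1.122e-07) = 96.26 Ω
R_total = R_1 + R_2 + R_3 = 270 Ω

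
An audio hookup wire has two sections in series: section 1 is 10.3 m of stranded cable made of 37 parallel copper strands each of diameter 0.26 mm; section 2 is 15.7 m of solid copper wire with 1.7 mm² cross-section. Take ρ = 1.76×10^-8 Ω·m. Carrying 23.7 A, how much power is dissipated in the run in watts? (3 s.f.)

Section 1: A_strand = π(1.3000e-04)² = 5.309e-08 m²; R₁ = ρL/(N·A_s) = (1.76×10^-8)(10.3)/(37×5.309e-08) = 0.09228 Ω
Section 2: A = 1.7 mm² = 1.700e-06 m²
R₂ = (1.76×10^-8)(15.7)/(1.700e-06) = 0.1625 Ω
R = R₁ + R₂ = 0.2548 Ω
P = I²R = (23.7)² × 0.2548 = 143 W

143 W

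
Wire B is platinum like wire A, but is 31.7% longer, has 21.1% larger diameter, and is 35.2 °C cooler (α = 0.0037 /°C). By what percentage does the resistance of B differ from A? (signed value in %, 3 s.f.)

-21.9%

R ∝ ρL/d² with ρ ∝ (1+αΔT), so R_B/R_A = (1 + 31.7/100) × (1 + 21.1/100)⁻² × (1 − 0.0037×35.2)
= 1.317 × 0.6819 × 0.8698 = 0.7811
(R_B − R_A)/R_A = 0.7811 − 1 = -21.9%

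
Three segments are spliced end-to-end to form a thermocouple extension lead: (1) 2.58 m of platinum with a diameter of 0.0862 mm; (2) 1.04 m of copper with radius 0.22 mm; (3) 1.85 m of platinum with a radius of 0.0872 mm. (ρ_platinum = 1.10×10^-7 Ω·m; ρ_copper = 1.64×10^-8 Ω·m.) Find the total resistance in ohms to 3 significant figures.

57.3 Ω

Seg 1: A = π(d/2)² = π(4.3100e-05 m)² = 5.836e-09 m²
R_1 = (1.10×10^-7)(2.58)/(5.836e-09) = 48.63 Ω
Seg 2: A = πr² = π(2.2000e-04 m)² = 1.521e-07 m²
R_2 = (1.64×10^-8)(1.04)/(1.521e-07) = 0.1122 Ω
Seg 3: A = πr² = π(8.7200e-05 m)² = 2.389e-08 m²
R_3 = (1.10×10^-7)(1.85)/(2.389e-08) = 8.519 Ω
R_total = R_1 + R_2 + R_3 = 57.3 Ω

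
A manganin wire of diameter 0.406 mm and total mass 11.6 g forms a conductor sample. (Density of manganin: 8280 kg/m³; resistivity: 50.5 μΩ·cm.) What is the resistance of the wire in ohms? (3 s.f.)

42.2 Ω

ρ = 50.5 μΩ·cm = 5.05×10^-7 Ω·m
A = π(d/2)² = π(2.0300e-04 m)² = 1.2946e-07 m²
L = m/(density·A) = 0.0116/(8280×1.2946e-07) = 10.82 m
R = ρL/A = (5.05×10^-7)(10.82)/(1.2946e-07) = 42.2 Ω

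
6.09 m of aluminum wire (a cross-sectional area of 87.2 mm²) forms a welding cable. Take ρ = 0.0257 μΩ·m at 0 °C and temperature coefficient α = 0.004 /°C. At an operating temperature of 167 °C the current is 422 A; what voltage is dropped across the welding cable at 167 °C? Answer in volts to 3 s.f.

ρ = 0.0257 μΩ·m = 2.57×10^-8 Ω·m
A = 87.2 mm² = 8.720e-05 m²
R₍0₎ = ρL/A = (2.57×10^-8)(6.09)/(8.720e-05) = 0.001795 Ω
R₍167₎ = R₍0₎(1 + αΔT) = 0.001795 × (1 + 0.004×167) = 0.002994 Ω
V = IR = 422 × 0.002994 = 1.26 V

1.26 V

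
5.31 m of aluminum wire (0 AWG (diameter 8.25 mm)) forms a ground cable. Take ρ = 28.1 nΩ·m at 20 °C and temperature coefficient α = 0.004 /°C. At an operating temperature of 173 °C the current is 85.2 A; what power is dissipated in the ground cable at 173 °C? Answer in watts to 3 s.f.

32.7 W

ρ = 28.1 nΩ·m = 2.81×10^-8 Ω·m
A = π(8.25/2 mm)² = π(4.1250e-03 m)² = 5.346e-05 m²
R₍20₎ = ρL/A = (2.81×10^-8)(5.31)/(5.346e-05) = 0.002791 Ω
R₍173₎ = R₍20₎(1 + αΔT) = 0.002791 × (1 + 0.004×153) = 0.0045 Ω
P = I²R = (85.2)² × 0.0045 = 32.7 W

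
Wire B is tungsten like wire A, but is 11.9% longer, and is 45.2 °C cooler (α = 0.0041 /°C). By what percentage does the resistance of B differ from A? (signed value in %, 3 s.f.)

R ∝ ρL/d² with ρ ∝ (1+αΔT), so R_B/R_A = (1 + 11.9/100) × (1 − 0.0041×45.2)
= 1.119 × 0.8147 = 0.9116
(R_B − R_A)/R_A = 0.9116 − 1 = -8.84%

-8.84%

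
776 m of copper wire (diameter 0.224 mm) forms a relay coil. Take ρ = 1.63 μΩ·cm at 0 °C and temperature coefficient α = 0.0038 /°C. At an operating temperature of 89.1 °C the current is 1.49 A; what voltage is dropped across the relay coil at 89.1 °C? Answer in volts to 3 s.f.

ρ = 1.63 μΩ·cm = 1.63×10^-8 Ω·m
A = π(d/2)² = π(1.1200e-04 m)² = 3.941e-08 m²
R₍0₎ = ρL/A = (1.63×10^-8)(776)/(3.941e-08) = 321 Ω
R₍89.1₎ = R₍0₎(1 + αΔT) = 321 × (1 + 0.0038×89.1) = 429.6 Ω
V = IR = 1.49 × 429.6 = 640 V

640 V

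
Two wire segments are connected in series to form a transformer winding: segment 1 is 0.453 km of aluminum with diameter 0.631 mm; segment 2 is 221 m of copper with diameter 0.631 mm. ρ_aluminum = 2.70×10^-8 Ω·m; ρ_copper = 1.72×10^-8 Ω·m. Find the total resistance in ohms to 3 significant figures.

Segment 1: A = π(d/2)² = π(3.1550e-04 m)² = 3.127e-07 m²
R₁ = ρL/A = (2.70×10^-8)(453)/(3.127e-07) = 39.11 Ω
R₂ = (1.72×10^-8)(221)/(3.127e-07) = 12.16 Ω
R = R₁ + R₂ = 51.3 Ω

51.3 Ω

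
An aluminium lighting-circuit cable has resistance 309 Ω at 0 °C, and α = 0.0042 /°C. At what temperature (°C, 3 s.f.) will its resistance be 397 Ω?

R = R₀(1 + α(T − T₀)) ⇒ T = T₀ + (R/R₀ − 1)/α
T = 0 + (397/309 − 1)/0.0042 = 0 + (0.2848)/0.0042 = 67.8 °C

67.8 °C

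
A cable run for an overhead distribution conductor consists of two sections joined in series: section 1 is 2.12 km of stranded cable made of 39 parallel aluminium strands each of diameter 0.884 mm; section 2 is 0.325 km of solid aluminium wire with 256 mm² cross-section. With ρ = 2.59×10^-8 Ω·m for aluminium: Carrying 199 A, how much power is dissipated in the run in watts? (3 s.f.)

Section 1: A_strand = π(4.4200e-04)² = 6.138e-07 m²; R₁ = ρL/(N·A_s) = (2.59×10^-8)(2120)/(39×6.138e-07) = 2.294 Ω
Section 2: A = 256 mm² = 2.560e-04 m²
R₂ = (2.59×10^-8)(325)/(2.560e-04) = 0.03288 Ω
R = R₁ + R₂ = 2.327 Ω
P = I²R = (199)² × 2.327 = 92100 W

92100 W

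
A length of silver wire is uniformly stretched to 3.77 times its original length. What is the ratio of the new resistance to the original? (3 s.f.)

14.2

Volume constant ⇒ A' = A/k with k = 3.77. R' = ρ(kL)/(A/k) = k²R.
Factor = 14.2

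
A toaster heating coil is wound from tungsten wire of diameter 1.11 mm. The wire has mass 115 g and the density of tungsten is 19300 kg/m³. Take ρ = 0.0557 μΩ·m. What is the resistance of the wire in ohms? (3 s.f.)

0.354 Ω

ρ = 0.0557 μΩ·m = 5.57×10^-8 Ω·m
A = π(d/2)² = π(5.5500e-04 m)² = 9.6769e-07 m²
L = m/(density·A) = 0.115/(19300×9.6769e-07) = 6.158 m
R = ρL/A = (5.57×10^-8)(6.158)/(9.6769e-07) = 0.354 Ω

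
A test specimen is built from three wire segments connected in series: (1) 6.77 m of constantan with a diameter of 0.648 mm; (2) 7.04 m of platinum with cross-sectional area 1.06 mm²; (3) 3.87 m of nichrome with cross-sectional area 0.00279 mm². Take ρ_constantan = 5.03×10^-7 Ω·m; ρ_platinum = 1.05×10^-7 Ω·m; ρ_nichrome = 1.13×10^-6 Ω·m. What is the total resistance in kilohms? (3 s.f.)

Seg 1: A = π(d/2)² = π(3.2400e-04 m)² = 3.298e-07 m²
R_1 = (5.03×10^-7)(6.77)/(3.298e-07) = 10.33 Ω
Seg 2: A = 1.06 mm² = 1.060e-06 m²
R_2 = (1.05×10^-7)(7.04)/(1.060e-06) = 0.6974 Ω
Seg 3: A = 0.00279 mm² = 2.790e-09 m²
R_3 = (1.13×10^-6)(3.87)/(2.790e-09) = 1567 Ω
R_total = R_1 + R_2 + R_3 = 1.58 kΩ

1.58 kΩ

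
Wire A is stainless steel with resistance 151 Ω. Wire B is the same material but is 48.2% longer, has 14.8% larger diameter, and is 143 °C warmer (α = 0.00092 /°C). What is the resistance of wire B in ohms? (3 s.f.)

192 Ω

R ∝ ρL/d² with ρ ∝ (1+αΔT), so R_B/R_A = (1 + 48.2/100) × (1 + 14.8/100)⁻² × (1 + 0.00092×143)
= 1.482 × 0.7588 × 1.132 = 1.272
R_B = 1.272 × 151 = 192 Ω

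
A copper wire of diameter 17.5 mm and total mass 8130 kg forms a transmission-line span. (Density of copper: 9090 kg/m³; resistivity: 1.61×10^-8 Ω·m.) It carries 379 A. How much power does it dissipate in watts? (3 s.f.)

A = π(d/2)² = π(8.7500e-03 m)² = 2.4053e-04 m²
L = m/(density·A) = 8130/(9090×2.4053e-04) = 3718 m
R = ρL/A = (1.61×10^-8)(3718)/(2.4053e-04) = 0.2489 Ω
P = I²R = (379)² × 0.2489 = 35800 W

35800 W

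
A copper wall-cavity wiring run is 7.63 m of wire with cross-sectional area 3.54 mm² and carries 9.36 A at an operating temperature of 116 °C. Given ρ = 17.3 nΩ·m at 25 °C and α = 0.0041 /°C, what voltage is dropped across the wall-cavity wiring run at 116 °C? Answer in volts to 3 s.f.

ρ = 17.3 nΩ·m = 1.73×10^-8 Ω·m
A = 3.54 mm² = 3.540e-06 m²
R₍25₎ = ρL/A = (1.73×10^-8)(7.63)/(3.540e-06) = 0.03729 Ω
R₍116₎ = R₍25₎(1 + αΔT) = 0.03729 × (1 + 0.0041×91) = 0.0512 Ω
V = IR = 9.36 × 0.0512 = 0.479 V

0.479 V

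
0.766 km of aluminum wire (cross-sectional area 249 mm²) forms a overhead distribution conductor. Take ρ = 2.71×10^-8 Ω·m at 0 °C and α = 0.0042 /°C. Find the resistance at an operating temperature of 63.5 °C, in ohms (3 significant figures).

0.106 Ω

A = 249 mm² = 2.490e-04 m²
R₍0°C₎ = ρL/A = (2.71×10^-8)(766)/(2.490e-04) = 0.08337 Ω
R = R₀(1 + αΔT) = 0.08337(1 + 0.0042×63.5) = 0.106 Ω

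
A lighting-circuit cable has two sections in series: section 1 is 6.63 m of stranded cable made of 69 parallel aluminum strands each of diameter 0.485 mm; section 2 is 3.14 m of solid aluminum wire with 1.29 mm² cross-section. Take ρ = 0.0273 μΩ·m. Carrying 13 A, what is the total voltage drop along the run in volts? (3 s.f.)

1.05 V

ρ = 0.0273 μΩ·m = 2.73×10^-8 Ω·m
Section 1: A_strand = π(2.4250e-04)² = 1.847e-07 m²; R₁ = ρL/(N·A_s) = (2.73×10^-8)(6.63)/(69×1.847e-07) = 0.0142 Ω
Section 2: A = 1.29 mm² = 1.290e-06 m²
R₂ = (2.73×10^-8)(3.14)/(1.290e-06) = 0.06645 Ω
R = R₁ + R₂ = 0.08065 Ω
V = IR = 13 × 0.08065 = 1.05 V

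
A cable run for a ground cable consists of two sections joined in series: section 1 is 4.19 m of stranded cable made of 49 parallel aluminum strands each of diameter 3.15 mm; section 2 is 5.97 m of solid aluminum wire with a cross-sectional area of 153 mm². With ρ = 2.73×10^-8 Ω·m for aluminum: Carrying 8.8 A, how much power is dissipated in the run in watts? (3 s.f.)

0.106 W

Section 1: A_strand = π(1.5750e-03)² = 7.793e-06 m²; R₁ = ρL/(N·A_s) = (2.73×10^-8)(4.19)/(49×7.793e-06) = 2.996×10^-4 Ω
Section 2: A = 153 mm² = 1.530e-04 m²
R₂ = (2.73×10^-8)(5.97)/(1.530e-04) = 0.001065 Ω
R = R₁ + R₂ = 0.001365 Ω
P = I²R = (8.8)² × 0.001365 = 0.106 W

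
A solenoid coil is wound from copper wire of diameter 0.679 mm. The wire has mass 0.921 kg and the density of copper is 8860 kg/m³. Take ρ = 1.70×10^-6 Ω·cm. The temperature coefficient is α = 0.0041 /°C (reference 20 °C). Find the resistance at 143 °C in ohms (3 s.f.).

ρ = 1.70×10^-6 Ω·cm = 1.70×10^-8 Ω·m
A = π(d/2)² = π(3.3950e-04 m)² = 3.6210e-07 m²
L = m/(density·A) = 0.921/(8860×3.6210e-07) = 287.1 m
R = ρL/A = (1.70×10^-8)(287.1)/(3.6210e-07) = 13.48 Ω
R(143 °C) = 13.48 × (1 + 0.0041×123) = 20.3 Ω

20.3 Ω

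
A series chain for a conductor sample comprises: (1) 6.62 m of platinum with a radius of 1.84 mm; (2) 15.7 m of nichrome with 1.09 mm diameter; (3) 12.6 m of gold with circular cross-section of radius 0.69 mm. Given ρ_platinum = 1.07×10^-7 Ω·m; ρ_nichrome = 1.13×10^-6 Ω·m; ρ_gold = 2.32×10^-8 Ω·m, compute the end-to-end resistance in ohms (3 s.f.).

Seg 1: A = πr² = π(1.8400e-03 m)² = 1.064e-05 m²
R_1 = (1.07×10^-7)(6.62)/(1.064e-05) = 0.0666 Ω
Seg 2: A = π(d/2)² = π(5.4500e-04 m)² = 9.331e-07 m²
R_2 = (1.13×10^-6)(15.7)/(9.331e-07) = 19.01 Ω
Seg 3: A = πr² = π(6.9000e-04 m)² = 1.496e-06 m²
R_3 = (2.32×10^-8)(12.6)/(1.496e-06) = 0.1954 Ω
R_total = R_1 + R_2 + R_3 = 19.3 Ω

19.3 Ω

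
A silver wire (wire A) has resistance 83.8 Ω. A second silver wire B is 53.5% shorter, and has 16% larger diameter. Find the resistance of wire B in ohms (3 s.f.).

R ∝ L/d², so R_B/R_A = (1 − 53.5/100) × (1 + 16/100)⁻²
= 0.465 × 0.7432 = 0.3456
R_B = 0.3456 × 83.8 = 29.0 Ω

29.0 Ω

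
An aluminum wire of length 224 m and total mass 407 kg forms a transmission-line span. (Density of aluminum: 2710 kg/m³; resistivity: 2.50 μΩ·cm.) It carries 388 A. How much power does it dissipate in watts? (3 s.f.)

1260 W

ρ = 2.50 μΩ·cm = 2.50×10^-8 Ω·m
A = m/(density·L) = 407/(2710×224) = 6.7047e-04 m²
R = ρL/A = (2.50×10^-8)(224)/(6.7047e-04) = 0.008352 Ω
P = I²R = (388)² × 0.008352 = 1260 W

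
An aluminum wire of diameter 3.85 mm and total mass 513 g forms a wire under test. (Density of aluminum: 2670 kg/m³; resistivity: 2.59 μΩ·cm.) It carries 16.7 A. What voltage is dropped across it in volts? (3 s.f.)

0.613 V

ρ = 2.59 μΩ·cm = 2.59×10^-8 Ω·m
A = π(d/2)² = π(1.9250e-03 m)² = 1.1642e-05 m²
L = m/(density·A) = 0.513/(2670×1.1642e-05) = 16.5 m
R = ρL/A = (2.59×10^-8)(16.5)/(1.1642e-05) = 0.03672 Ω
V = IR = 16.7 × 0.03672 = 0.613 V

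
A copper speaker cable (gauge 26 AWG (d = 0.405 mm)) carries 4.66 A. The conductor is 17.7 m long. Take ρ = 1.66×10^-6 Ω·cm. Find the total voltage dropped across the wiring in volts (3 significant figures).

10.6 V

ρ = 1.66×10^-6 Ω·cm = 1.66×10^-8 Ω·m
A = π(0.405/2 mm)² = π(2.0250e-04 m)² = 1.288e-07 m²
R = ρL/A = (1.66×10^-8)(17.7)/(1.288e-07) = 2.281 Ω
V = IR = 4.66 × 2.281 = 10.6 V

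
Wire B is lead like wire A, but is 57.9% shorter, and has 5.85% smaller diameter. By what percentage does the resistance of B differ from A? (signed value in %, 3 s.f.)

R ∝ L/d², so R_B/R_A = (1 − 57.9/100) × (1 − 5.85/100)⁻²
= 0.421 × 1.128 = 0.4749
(R_B − R_A)/R_A = 0.4749 − 1 = -52.5%

-52.5%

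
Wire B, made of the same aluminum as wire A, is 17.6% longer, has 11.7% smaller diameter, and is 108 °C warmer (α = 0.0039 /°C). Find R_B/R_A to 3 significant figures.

2.14

R ∝ ρL/d² with ρ ∝ (1+αΔT), so R_B/R_A = (1 + 17.6/100) × (1 − 11.7/100)⁻² × (1 + 0.0039×108)
= 1.176 × 1.283 × 1.421 = 2.14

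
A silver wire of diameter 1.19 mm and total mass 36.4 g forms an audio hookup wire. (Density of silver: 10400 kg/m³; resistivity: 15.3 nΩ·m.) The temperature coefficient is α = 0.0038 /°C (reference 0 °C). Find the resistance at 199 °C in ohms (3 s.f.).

ρ = 15.3 nΩ·m = 1.53×10^-8 Ω·m
A = π(d/2)² = π(5.9500e-04 m)² = 1.1122e-06 m²
L = m/(density·A) = 0.0364/(10400×1.1122e-06) = 3.147 m
R = ρL/A = (1.53×10^-8)(3.147)/(1.1122e-06) = 0.04329 Ω
R(199 °C) = 0.04329 × (1 + 0.0038×199) = 0.0760 Ω

0.0760 Ω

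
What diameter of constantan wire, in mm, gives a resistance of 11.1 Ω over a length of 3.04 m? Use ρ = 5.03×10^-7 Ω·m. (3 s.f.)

A = ρL/R = (5.03×10^-7)(3.04)/(11.1) = 1.378e-07 m²
d = 2√(A/π) = 4.188e-04 m = 0.419 mm

0.419 mm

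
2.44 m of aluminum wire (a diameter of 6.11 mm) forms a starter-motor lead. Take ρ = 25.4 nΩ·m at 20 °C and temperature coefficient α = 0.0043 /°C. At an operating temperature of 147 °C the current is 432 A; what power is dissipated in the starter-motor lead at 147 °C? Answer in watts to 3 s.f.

ρ = 25.4 nΩ·m = 2.54×10^-8 Ω·m
A = π(d/2)² = π(3.0550e-03 m)² = 2.932e-05 m²
R₍20₎ = ρL/A = (2.54×10^-8)(2.44)/(2.932e-05) = 0.002114 Ω
R₍147₎ = R₍20₎(1 + αΔT) = 0.002114 × (1 + 0.0043×127) = 0.003268 Ω
P = I²R = (432)² × 0.003268 = 610 W

610 W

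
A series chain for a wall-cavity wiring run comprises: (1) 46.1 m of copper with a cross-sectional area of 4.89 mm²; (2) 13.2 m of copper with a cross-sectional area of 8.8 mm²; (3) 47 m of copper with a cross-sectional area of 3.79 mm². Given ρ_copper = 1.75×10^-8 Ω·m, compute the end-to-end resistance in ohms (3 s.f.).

0.408 Ω

Seg 1: A = 4.89 mm² = 4.890e-06 m²
R_1 = (1.75×10^-8)(46.1)/(4.890e-06) = 0.165 Ω
Seg 2: A = 8.8 mm² = 8.800e-06 m²
R_2 = (1.75×10^-8)(13.2)/(8.800e-06) = 0.02625 Ω
Seg 3: A = 3.79 mm² = 3.790e-06 m²
R_3 = (1.75×10^-8)(47)/(3.790e-06) = 0.217 Ω
R_total = R_1 + R_2 + R_3 = 0.408 Ω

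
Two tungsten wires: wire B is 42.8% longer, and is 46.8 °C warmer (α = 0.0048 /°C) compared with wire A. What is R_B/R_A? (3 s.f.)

1.75

R ∝ ρL/d² with ρ ∝ (1+αΔT), so R_B/R_A = (1 + 42.8/100) × (1 + 0.0048×46.8)
= 1.428 × 1.225 = 1.75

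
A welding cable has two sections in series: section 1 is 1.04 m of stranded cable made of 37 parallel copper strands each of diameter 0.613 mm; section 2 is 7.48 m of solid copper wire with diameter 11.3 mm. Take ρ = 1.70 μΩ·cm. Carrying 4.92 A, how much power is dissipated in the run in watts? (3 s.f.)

0.0699 W

ρ = 1.70 μΩ·cm = 1.70×10^-8 Ω·m
Section 1: A_strand = π(3.0650e-04)² = 2.951e-07 m²; R₁ = ρL/(N·A_s) = (1.70×10^-8)(1.04)/(37×2.951e-07) = 0.001619 Ω
Section 2: A = π(d/2)² = π(5.6500e-03 m)² = 1.003e-04 m²
R₂ = (1.70×10^-8)(7.48)/(1.003e-04) = 0.001268 Ω
R = R₁ + R₂ = 0.002887 Ω
P = I²R = (4.92)² × 0.002887 = 0.0699 W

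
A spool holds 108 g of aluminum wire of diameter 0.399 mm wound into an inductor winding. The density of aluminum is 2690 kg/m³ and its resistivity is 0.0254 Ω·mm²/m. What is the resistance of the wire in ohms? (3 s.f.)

ρ = 0.0254 Ω·mm²/m = 2.54×10^-8 Ω·m
A = π(d/2)² = π(1.9950e-04 m)² = 1.2504e-07 m²
L = m/(density·A) = 0.108/(2690×1.2504e-07) = 321.1 m
R = ρL/A = (2.54×10^-8)(321.1)/(1.2504e-07) = 65.2 Ω

65.2 Ω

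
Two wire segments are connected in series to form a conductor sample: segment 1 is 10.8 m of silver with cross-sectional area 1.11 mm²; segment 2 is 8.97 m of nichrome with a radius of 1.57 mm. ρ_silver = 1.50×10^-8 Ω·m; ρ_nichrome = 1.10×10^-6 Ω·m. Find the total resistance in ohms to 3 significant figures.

1.42 Ω

Segment 1: A = 1.11 mm² = 1.110e-06 m²
R₁ = ρL/A = (1.50×10^-8)(10.8)/(1.110e-06) = 0.1459 Ω
Segment 2: A = πr² = π(1.5700e-03 m)² = 7.744e-06 m²
R₂ = (1.10×10^-6)(8.97)/(7.744e-06) = 1.274 Ω
R = R₁ + R₂ = 1.42 Ω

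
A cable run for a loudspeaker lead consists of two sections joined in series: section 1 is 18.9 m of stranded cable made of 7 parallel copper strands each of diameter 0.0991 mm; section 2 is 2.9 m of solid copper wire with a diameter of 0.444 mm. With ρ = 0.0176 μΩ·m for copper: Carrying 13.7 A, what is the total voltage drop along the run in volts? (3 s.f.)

ρ = 0.0176 μΩ·m = 1.76×10^-8 Ω·m
Section 1: A_strand = π(4.9550e-05)² = 7.713e-09 m²; R₁ = ρL/(N·A_s) = (1.76×10^-8)(18.9)/(7×7.713e-09) = 6.161 Ω
Section 2: A = π(d/2)² = π(2.2200e-04 m)² = 1.548e-07 m²
R₂ = (1.76×10^-8)(2.9)/(1.548e-07) = 0.3297 Ω
R = R₁ + R₂ = 6.49 Ω
V = IR = 13.7 × 6.49 = 88.9 V

88.9 V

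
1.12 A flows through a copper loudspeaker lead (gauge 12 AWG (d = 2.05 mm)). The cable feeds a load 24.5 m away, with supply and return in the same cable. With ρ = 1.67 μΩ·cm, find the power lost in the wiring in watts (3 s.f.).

ρ = 1.67 μΩ·cm = 1.67×10^-8 Ω·m
A = π(2.05/2 mm)² = π(1.0250e-03 m)² = 3.301e-06 m²
Total conductor length (both ways) L = 2 × 24.5 = 49 m
R = ρL/A = (1.67×10^-8)(49)/(3.301e-06) = 0.2479 Ω
P = I²R = (1.12)² × 0.2479 = 0.311 W

0.311 W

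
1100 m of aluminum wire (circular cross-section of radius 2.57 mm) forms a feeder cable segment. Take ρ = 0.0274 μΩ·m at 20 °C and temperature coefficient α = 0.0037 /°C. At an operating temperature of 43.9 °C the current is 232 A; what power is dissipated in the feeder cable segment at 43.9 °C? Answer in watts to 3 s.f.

ρ = 0.0274 μΩ·m = 2.74×10^-8 Ω·m
A = πr² = π(2.5700e-03 m)² = 2.075e-05 m²
R₍20₎ = ρL/A = (2.74×10^-8)(1100)/(2.075e-05) = 1.453 Ω
R₍43.9₎ = R₍20₎(1 + αΔT) = 1.453 × (1 + 0.0037×23.9) = 1.581 Ω
P = I²R = (232)² × 1.581 = 85100 W

85100 W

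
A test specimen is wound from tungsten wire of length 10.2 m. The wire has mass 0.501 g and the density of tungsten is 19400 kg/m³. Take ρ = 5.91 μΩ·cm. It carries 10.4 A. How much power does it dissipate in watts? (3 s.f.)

ρ = 5.91 μΩ·cm = 5.91×10^-8 Ω·m
A = m/(density·L) = 5.010×10^-4/(19400×10.2) = 2.5318e-09 m²
R = ρL/A = (5.91×10^-8)(10.2)/(2.5318e-09) = 238.1 Ω
P = I²R = (10.4)² × 238.1 = 25800 W

25800 W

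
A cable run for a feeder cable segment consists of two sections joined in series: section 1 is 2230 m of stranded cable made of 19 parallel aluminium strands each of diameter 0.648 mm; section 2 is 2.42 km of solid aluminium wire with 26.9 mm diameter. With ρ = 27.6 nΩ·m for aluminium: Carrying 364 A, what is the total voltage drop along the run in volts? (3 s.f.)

ρ = 27.6 nΩ·m = 2.76×10^-8 Ω·m
Section 1: A_strand = π(3.2400e-04)² = 3.298e-07 m²; R₁ = ρL/(N·A_s) = (2.76×10^-8)(2230)/(19×3.298e-07) = 9.822 Ω
Section 2: A = π(d/2)² = π(1.3450e-02 m)² = 5.683e-04 m²
R₂ = (2.76×10^-8)(2420)/(5.683e-04) = 0.1175 Ω
R = R₁ + R₂ = 9.94 Ω
V = IR = 364 × 9.94 = 3620 V

3620 V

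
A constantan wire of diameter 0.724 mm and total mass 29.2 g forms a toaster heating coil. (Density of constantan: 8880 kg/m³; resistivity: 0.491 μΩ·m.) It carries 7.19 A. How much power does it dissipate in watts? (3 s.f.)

ρ = 0.491 μΩ·m = 4.91×10^-7 Ω·m
A = π(d/2)² = π(3.6200e-04 m)² = 4.1169e-07 m²
L = m/(density·A) = 0.0292/(8880×4.1169e-07) = 7.987 m
R = ρL/A = (4.91×10^-7)(7.987)/(4.1169e-07) = 9.526 Ω
P = I²R = (7.19)² × 9.526 = 492 W

492 W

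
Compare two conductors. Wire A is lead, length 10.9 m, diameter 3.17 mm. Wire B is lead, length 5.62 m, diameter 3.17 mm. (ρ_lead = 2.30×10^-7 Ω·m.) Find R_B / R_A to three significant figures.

R ∝ ρL/d², so R_B/R_A = (L_B/L_A)
= (5.62/10.9) = 0.516

0.516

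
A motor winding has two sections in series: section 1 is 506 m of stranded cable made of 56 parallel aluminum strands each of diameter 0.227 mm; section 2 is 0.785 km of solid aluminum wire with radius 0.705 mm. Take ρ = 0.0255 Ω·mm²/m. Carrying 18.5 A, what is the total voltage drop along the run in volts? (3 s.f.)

ρ = 0.0255 Ω·mm²/m = 2.55×10^-8 Ω·m
Section 1: A_strand = π(1.1350e-04)² = 4.047e-08 m²; R₁ = ρL/(N·A_s) = (2.55×10^-8)(506)/(56×4.047e-08) = 5.693 Ω
Section 2: A = πr² = π(7.0500e-04 m)² = 1.561e-06 m²
R₂ = (2.55×10^-8)(785)/(1.561e-06) = 12.82 Ω
R = R₁ + R₂ = 18.51 Ω
V = IR = 18.5 × 18.51 = 342 V

342 V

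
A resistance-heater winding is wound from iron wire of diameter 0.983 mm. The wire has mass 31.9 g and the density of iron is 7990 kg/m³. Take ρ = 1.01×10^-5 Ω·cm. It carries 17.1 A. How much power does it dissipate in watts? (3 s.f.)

ρ = 1.01×10^-5 Ω·cm = 1.01×10^-7 Ω·m
A = π(d/2)² = π(4.9150e-04 m)² = 7.5892e-07 m²
L = m/(density·A) = 0.0319/(7990×7.5892e-07) = 5.261 m
R = ρL/A = (1.01×10^-7)(5.261)/(7.5892e-07) = 0.7001 Ω
P = I²R = (17.1)² × 0.7001 = 205 W

205 W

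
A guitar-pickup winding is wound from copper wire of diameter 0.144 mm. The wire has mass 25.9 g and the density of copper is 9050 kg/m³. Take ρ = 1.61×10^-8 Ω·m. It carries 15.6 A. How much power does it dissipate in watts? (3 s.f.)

42300 W

A = π(d/2)² = π(7.2000e-05 m)² = 1.6286e-08 m²
L = m/(density·A) = 0.0259/(9050×1.6286e-08) = 175.7 m
R = ρL/A = (1.61×10^-8)(175.7)/(1.6286e-08) = 173.7 Ω
P = I²R = (15.6)² × 173.7 = 42300 W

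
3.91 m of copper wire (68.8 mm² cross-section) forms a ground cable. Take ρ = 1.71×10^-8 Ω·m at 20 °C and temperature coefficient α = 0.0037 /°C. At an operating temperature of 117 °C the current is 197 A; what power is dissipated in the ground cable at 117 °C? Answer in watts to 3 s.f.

51.3 W

A = 68.8 mm² = 6.880e-05 m²
R₍20₎ = ρL/A = (1.71×10^-8)(3.91)/(6.880e-05) = 9.718×10^-4 Ω
R₍117₎ = R₍20₎(1 + αΔT) = 9.718×10^-4 × (1 + 0.0037×97) = 0.001321 Ω
P = I²R = (197)² × 0.001321 = 51.3 W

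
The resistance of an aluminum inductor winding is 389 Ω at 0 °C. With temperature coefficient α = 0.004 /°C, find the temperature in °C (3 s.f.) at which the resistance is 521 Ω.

R = R₀(1 + α(T − T₀)) ⇒ T = T₀ + (R/R₀ − 1)/α
T = 0 + (521/389 − 1)/0.004 = 0 + (0.3393)/0.004 = 84.8 °C

84.8 °C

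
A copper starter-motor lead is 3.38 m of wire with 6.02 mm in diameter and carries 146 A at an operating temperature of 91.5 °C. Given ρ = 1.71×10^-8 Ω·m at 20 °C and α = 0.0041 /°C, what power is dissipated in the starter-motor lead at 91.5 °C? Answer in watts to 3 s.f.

56.0 W

A = π(d/2)² = π(3.0100e-03 m)² = 2.846e-05 m²
R₍20₎ = ρL/A = (1.71×10^-8)(3.38)/(2.846e-05) = 0.002031 Ω
R₍91.5₎ = R₍20₎(1 + αΔT) = 0.002031 × (1 + 0.0041×71.5) = 0.002626 Ω
P = I²R = (146)² × 0.002626 = 56.0 W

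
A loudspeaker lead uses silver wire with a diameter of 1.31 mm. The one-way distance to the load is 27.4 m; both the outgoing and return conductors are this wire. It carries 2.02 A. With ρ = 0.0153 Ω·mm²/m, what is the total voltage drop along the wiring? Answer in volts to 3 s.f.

ρ = 0.0153 Ω·mm²/m = 1.53×10^-8 Ω·m
A = π(d/2)² = π(6.5500e-04 m)² = 1.348e-06 m²
Total conductor length (both ways) L = 2 × 27.4 = 54.8 m
R = ρL/A = (1.53×10^-8)(54.8)/(1.348e-06) = 0.6221 Ω
V = IR = 2.02 × 0.6221 = 1.26 V

1.26 V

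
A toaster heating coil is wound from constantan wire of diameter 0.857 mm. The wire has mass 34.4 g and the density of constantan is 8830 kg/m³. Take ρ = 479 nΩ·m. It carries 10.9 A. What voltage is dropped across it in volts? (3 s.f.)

61.1 V

ρ = 479 nΩ·m = 4.79×10^-7 Ω·m
A = π(d/2)² = π(4.2850e-04 m)² = 5.7683e-07 m²
L = m/(density·A) = 0.0344/(8830×5.7683e-07) = 6.754 m
R = ρL/A = (4.79×10^-7)(6.754)/(5.7683e-07) = 5.608 Ω
V = IR = 10.9 × 5.608 = 61.1 V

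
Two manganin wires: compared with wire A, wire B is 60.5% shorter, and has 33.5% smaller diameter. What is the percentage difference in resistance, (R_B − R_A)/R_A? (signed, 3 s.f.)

R ∝ L/d², so R_B/R_A = (1 − 60.5/100) × (1 − 33.5/100)⁻²
= 0.395 × 2.261 = 0.8932
(R_B − R_A)/R_A = 0.8932 − 1 = -10.7%

-10.7%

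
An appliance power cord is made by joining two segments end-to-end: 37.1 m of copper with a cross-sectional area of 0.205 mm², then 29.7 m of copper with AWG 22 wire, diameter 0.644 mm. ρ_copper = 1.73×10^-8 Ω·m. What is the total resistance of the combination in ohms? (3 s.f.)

4.71 Ω

Segment 1: A = 0.205 mm² = 2.050e-07 m²
R₁ = ρL/A = (1.73×10^-8)(37.1)/(2.050e-07) = 3.131 Ω
Segment 2: A = π(0.644/2 mm)² = π(3.2200e-04 m)² = 3.257e-07 m²
R₂ = (1.73×10^-8)(29.7)/(3.257e-07) = 1.577 Ω
R = R₁ + R₂ = 4.71 Ω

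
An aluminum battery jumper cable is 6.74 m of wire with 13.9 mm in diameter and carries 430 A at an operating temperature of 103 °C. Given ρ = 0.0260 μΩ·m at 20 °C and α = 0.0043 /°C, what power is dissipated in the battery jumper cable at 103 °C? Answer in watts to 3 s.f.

290 W

ρ = 0.0260 μΩ·m = 2.60×10^-8 Ω·m
A = π(d/2)² = π(6.9500e-03 m)² = 1.517e-04 m²
R₍20₎ = ρL/A = (2.60×10^-8)(6.74)/(1.517e-04) = 0.001155 Ω
R₍103₎ = R₍20₎(1 + αΔT) = 0.001155 × (1 + 0.0043×83) = 0.001567 Ω
P = I²R = (430)² × 0.001567 = 290 W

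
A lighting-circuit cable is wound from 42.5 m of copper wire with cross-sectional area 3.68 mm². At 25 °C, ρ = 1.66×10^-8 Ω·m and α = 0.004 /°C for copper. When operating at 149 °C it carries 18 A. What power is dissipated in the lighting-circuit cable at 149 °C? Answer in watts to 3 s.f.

A = 3.68 mm² = 3.680e-06 m²
R₍25₎ = ρL/A = (1.66×10^-8)(42.5)/(3.680e-06) = 0.1917 Ω
R₍149₎ = R₍25₎(1 + αΔT) = 0.1917 × (1 + 0.004×124) = 0.2868 Ω
P = I²R = (18)² × 0.2868 = 92.9 W

92.9 W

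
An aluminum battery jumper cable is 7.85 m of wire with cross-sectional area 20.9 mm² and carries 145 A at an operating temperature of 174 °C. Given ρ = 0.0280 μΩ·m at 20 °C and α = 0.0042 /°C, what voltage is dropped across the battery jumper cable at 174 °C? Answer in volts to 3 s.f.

2.51 V

ρ = 0.0280 μΩ·m = 2.80×10^-8 Ω·m
A = 20.9 mm² = 2.090e-05 m²
R₍20₎ = ρL/A = (2.80×10^-8)(7.85)/(2.090e-05) = 0.01052 Ω
R₍174₎ = R₍20₎(1 + αΔT) = 0.01052 × (1 + 0.0042×154) = 0.01732 Ω
V = IR = 145 × 0.01732 = 2.51 V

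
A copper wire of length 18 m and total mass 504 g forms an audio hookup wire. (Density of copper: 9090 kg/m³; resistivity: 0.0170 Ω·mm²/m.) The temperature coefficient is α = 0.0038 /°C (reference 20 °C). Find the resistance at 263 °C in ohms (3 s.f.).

ρ = 0.0170 Ω·mm²/m = 1.70×10^-8 Ω·m
A = m/(density·L) = 0.504/(9090×18) = 3.0803e-06 m²
R = ρL/A = (1.70×10^-8)(18)/(3.0803e-06) = 0.09934 Ω
R(263 °C) = 0.09934 × (1 + 0.0038×243) = 0.191 Ω

0.191 Ω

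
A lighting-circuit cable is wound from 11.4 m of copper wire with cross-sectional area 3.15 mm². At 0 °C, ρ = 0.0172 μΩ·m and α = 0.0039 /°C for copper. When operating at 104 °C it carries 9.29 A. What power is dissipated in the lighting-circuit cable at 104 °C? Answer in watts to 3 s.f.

ρ = 0.0172 μΩ·m = 1.72×10^-8 Ω·m
A = 3.15 mm² = 3.150e-06 m²
R₍0₎ = ρL/A = (1.72×10^-8)(11.4)/(3.150e-06) = 0.06225 Ω
R₍104₎ = R₍0₎(1 + αΔT) = 0.06225 × (1 + 0.0039×104) = 0.0875 Ω
P = I²R = (9.29)² × 0.0875 = 7.55 W

7.55 W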